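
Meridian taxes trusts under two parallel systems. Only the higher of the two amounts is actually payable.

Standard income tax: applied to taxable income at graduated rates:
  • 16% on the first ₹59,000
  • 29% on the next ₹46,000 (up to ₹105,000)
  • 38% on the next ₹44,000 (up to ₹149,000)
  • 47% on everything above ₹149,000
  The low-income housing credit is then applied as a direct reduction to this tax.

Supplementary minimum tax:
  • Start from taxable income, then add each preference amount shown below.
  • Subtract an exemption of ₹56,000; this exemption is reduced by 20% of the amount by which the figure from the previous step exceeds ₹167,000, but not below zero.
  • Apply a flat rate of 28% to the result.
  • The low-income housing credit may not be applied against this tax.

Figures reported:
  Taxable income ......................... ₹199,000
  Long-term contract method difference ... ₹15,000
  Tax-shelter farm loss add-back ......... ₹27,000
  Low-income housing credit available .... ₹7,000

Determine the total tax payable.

Supplementary minimum tax:
  Adjusted income: ₹199,000 + ₹15,000 + ₹27,000 = ₹241,000
  Exemption: ₹56,000 − 20% × (₹241,000 − ₹167,000) = ₹56,000 − ₹14,800 = ₹41,200
  Base: ₹241,000 − ₹41,200 = ₹199,800
  ₹199,800 × 28% = ₹55,944

Standard income tax:
  ₹59,000 × 16% = ₹9,440
  ₹46,000 × 29% = ₹13,340
  ₹44,000 × 38% = ₹16,720
  ₹50,000 × 47% = ₹23,500
  → ₹63,000
  Less low-income housing credit ₹7,000 → ₹56,000

₹56,000 > ₹55,944, so the standard income tax governs.

₹56,000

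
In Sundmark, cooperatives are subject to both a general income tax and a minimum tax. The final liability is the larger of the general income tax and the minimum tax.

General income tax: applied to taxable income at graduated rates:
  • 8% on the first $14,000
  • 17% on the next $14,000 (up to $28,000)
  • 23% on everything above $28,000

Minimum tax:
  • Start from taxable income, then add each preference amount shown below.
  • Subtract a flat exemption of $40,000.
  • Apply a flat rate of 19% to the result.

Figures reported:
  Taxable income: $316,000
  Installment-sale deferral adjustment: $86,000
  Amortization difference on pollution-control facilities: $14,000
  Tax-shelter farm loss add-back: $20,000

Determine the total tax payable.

$75,240

General income tax:
  $14,000 × 8% = $1,120
  $14,000 × 17% = $2,380
  $288,000 × 23% = $66,240
  → $69,740

Minimum tax:
  Adjusted income: $316,000 + $86,000 + $14,000 + $20,000 = $436,000
  Less exemption $40,000 → base $396,000
  $396,000 × 19% = $75,240

$75,240 > $69,740, so the minimum tax is the binding amount.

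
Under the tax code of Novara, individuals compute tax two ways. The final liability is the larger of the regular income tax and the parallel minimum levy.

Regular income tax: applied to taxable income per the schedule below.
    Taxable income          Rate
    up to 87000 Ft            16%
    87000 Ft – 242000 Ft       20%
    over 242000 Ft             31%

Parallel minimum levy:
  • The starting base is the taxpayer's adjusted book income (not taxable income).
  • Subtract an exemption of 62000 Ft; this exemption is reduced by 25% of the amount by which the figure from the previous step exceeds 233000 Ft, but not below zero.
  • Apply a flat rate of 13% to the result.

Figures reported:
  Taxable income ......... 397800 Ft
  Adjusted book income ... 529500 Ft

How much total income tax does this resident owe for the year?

93218 Ft

Parallel minimum levy:
  Base (adjusted book income): 529500 Ft
  Exemption: 25% × (529500 Ft − 233000 Ft) = 74125 Ft ≥ 62000 Ft, so the exemption is fully phased out
  Base: 529500 Ft − 0 Ft = 529500 Ft
  529500 Ft × 13% = 68835 Ft

Regular income tax:
  87000 Ft × 16% = 13920 Ft
  155000 Ft × 20% = 31000 Ft
  155800 Ft × 31% = 48298 Ft
  → 93218 Ft

93218 Ft > 68835 Ft, so the regular income tax governs.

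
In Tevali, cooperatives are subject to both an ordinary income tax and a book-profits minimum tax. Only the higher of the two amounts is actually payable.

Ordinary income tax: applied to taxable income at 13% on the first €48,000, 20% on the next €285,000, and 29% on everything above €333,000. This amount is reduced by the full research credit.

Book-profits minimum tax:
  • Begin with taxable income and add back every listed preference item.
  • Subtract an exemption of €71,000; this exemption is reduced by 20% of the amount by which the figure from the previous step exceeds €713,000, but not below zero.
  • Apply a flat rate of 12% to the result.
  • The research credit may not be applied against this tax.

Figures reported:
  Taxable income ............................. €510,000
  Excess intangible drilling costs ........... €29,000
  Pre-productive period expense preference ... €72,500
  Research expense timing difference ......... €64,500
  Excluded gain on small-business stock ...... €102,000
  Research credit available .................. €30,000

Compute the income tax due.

€86,400

Ordinary income tax:
  €48,000 × 13% = €6,240
  €285,000 × 20% = €57,000
  €177,000 × 29% = €51,330
  → €114,570
  Less research credit €30,000 → €84,570

Book-profits minimum tax:
  Adjusted income: €510,000 + €29,000 + €72,500 + €64,500 + €102,000 = €778,000
  Exemption: €71,000 − 20% × (€778,000 − €713,000) = €71,000 − €13,000 = €58,000
  Base: €778,000 − €58,000 = €720,000
  €720,000 × 12% = €86,400

€86,400 > €84,570, so the book-profits minimum tax is the binding amount.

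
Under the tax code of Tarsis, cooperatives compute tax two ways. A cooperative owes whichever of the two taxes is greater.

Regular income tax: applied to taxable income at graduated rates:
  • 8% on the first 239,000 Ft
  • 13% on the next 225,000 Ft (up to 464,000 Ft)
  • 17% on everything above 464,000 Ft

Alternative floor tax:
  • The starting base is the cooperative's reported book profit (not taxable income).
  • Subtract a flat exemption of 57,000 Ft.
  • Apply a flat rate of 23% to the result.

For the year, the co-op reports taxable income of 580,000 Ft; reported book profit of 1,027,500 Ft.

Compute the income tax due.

223,215 Ft

Regular income tax:
  239,000 Ft × 8% = 19,120 Ft
  225,000 Ft × 13% = 29,250 Ft
  116,000 Ft × 17% = 19,720 Ft
  → 68,090 Ft

Alternative floor tax:
  Base (reported book profit): 1,027,500 Ft
  Less exemption 57,000 Ft → base 970,500 Ft
  970,500 Ft × 23% = 223,215 Ft

223,215 Ft > 68,090 Ft, so the alternative floor tax is the binding amount.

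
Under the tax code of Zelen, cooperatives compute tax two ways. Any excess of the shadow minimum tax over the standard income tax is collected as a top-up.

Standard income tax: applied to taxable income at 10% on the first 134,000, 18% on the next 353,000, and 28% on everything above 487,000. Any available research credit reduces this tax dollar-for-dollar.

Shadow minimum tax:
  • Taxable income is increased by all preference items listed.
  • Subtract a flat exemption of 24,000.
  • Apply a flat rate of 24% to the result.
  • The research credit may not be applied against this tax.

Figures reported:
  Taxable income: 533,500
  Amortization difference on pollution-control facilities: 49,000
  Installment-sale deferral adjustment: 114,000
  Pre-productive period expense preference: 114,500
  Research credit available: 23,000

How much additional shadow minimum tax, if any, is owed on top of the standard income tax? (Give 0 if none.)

Standard income tax:
  134,000 × 10% = 13,400
  353,000 × 18% = 63,540
  46,500 × 28% = 13,020
  → 89,960
  Less research credit 23,000 → 66,960

Shadow minimum tax:
  Adjusted income: 533,500 + 49,000 + 114,000 + 114,500 = 811,000
  Less exemption 24,000 → base 787,000
  787,000 × 24% = 188,880

Excess of shadow minimum tax over standard income tax: 188,880 − 66,960 = 121,920.

121,920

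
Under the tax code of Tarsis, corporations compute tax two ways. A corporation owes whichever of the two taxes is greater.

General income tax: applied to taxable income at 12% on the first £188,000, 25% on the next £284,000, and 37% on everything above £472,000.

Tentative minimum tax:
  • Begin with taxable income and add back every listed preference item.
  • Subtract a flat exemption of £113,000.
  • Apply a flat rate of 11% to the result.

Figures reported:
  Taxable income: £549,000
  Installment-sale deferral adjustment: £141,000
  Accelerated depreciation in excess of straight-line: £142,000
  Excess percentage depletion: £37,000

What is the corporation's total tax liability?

£122,050

Tentative minimum tax:
  Adjusted income: £549,000 + £141,000 + £142,000 + £37,000 = £869,000
  Less exemption £113,000 → base £756,000
  £756,000 × 11% = £83,160

General income tax:
  £188,000 × 12% = £22,560
  £284,000 × 25% = £71,000
  £77,000 × 37% = £28,490
  → £122,050

£122,050 > £83,160, so the general income tax governs.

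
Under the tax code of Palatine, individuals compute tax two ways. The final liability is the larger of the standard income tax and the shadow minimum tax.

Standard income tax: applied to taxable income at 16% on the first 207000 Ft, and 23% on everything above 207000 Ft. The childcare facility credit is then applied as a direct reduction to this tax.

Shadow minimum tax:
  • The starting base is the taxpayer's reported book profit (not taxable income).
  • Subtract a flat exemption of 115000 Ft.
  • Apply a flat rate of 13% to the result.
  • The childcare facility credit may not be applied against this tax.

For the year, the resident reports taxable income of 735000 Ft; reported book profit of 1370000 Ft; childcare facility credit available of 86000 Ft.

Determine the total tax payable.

163150 Ft

Standard income tax:
  207000 Ft × 16% = 33120 Ft
  528000 Ft × 23% = 121440 Ft
  → 154560 Ft
  Less childcare facility credit 86000 Ft → 68560 Ft

Shadow minimum tax:
  Base (reported book profit): 1370000 Ft
  Less exemption 115000 Ft → base 1255000 Ft
  1255000 Ft × 13% = 163150 Ft

163150 Ft > 68560 Ft, so the shadow minimum tax is the binding amount.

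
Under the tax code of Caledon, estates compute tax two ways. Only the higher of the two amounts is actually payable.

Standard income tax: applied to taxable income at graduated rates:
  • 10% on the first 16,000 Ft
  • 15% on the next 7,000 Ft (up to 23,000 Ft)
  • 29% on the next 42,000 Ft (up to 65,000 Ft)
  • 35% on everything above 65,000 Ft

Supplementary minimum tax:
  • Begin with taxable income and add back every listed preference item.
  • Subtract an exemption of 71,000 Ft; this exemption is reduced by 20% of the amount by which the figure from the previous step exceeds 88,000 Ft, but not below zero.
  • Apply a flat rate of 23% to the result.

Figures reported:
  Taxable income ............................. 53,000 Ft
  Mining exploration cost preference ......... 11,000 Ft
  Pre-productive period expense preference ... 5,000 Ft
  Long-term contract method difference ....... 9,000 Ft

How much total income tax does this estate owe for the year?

Standard income tax:
  16,000 Ft × 10% = 1,600 Ft
  7,000 Ft × 15% = 1,050 Ft
  30,000 Ft × 29% = 8,700 Ft
  → 11,350 Ft

Supplementary minimum tax:
  Adjusted income: 53,000 Ft + 11,000 Ft + 5,000 Ft + 9,000 Ft = 78,000 Ft
  Exemption: 78,000 Ft ≤ 88,000 Ft, so full 71,000 Ft applies
  Base: 78,000 Ft − 71,000 Ft = 7,000 Ft
  7,000 Ft × 23% = 1,610 Ft

11,350 Ft > 1,610 Ft, so the standard income tax governs.

11,350 Ft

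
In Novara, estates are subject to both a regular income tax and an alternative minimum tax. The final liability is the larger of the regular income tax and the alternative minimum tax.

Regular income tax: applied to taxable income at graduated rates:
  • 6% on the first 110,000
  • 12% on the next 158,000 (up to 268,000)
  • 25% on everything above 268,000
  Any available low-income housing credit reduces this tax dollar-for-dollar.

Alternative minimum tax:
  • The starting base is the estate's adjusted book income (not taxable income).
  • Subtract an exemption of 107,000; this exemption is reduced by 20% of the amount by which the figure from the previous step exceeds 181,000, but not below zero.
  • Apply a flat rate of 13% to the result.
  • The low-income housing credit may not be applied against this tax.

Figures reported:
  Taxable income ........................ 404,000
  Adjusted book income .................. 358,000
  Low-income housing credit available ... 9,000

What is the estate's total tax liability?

50,560

Alternative minimum tax:
  Base (adjusted book income): 358,000
  Exemption: 107,000 − 20% × (358,000 − 181,000) = 107,000 − 35,400 = 71,600
  Base: 358,000 − 71,600 = 286,400
  286,400 × 13% = 37,232

Regular income tax:
  110,000 × 6% = 6,600
  158,000 × 12% = 18,960
  136,000 × 25% = 34,000
  → 59,560
  Less low-income housing credit 9,000 → 50,560

50,560 > 37,232, so the regular income tax governs.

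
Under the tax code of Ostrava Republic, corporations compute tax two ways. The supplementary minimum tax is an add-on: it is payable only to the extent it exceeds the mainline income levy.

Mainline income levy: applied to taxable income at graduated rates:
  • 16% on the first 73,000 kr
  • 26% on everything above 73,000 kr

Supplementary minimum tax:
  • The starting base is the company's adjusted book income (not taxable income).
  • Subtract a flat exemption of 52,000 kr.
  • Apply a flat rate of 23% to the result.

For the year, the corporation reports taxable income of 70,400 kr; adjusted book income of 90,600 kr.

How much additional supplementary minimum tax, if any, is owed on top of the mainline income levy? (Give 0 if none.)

Supplementary minimum tax:
  Base (adjusted book income): 90,600 kr
  Less exemption 52,000 kr → base 38,600 kr
  38,600 kr × 23% = 8,878 kr

Mainline income levy:
  70,400 kr × 16% = 11,264 kr

8,878 kr ≤ 11,264 kr, so no add-on is due.

0 kr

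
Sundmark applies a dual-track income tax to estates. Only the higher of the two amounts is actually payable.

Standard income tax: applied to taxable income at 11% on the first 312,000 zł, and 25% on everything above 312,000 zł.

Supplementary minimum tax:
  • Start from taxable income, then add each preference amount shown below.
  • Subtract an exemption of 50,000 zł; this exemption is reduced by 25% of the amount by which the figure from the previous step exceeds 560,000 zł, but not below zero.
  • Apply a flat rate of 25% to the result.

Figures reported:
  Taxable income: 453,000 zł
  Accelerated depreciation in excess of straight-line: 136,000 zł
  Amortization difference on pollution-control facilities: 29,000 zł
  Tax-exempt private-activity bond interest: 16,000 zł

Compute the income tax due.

Supplementary minimum tax:
  Adjusted income: 453,000 zł + 136,000 zł + 29,000 zł + 16,000 zł = 634,000 zł
  Exemption: 50,000 zł − 25% × (634,000 zł − 560,000 zł) = 50,000 zł − 18,500 zł = 31,500 zł
  Base: 634,000 zł − 31,500 zł = 602,500 zł
  602,500 zł × 25% = 150,625 zł

Standard income tax:
  312,000 zł × 11% = 34,320 zł
  141,000 zł × 25% = 35,250 zł
  → 69,570 zł

150,625 zł > 69,570 zł, so the supplementary minimum tax is the binding amount.

150,625 zł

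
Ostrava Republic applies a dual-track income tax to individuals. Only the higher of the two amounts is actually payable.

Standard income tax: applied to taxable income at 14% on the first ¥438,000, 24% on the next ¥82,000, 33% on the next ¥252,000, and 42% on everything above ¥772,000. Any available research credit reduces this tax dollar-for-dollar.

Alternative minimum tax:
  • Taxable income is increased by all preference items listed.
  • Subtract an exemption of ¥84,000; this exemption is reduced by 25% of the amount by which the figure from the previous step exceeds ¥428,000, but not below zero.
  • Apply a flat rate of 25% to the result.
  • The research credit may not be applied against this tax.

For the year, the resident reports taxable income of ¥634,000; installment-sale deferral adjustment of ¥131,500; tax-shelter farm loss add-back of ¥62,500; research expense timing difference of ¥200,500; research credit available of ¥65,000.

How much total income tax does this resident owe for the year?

Alternative minimum tax:
  Adjusted income: ¥634,000 + ¥131,500 + ¥62,500 + ¥200,500 = ¥1,028,500
  Exemption: 25% × (¥1,028,500 − ¥428,000) = ¥150,125 ≥ ¥84,000, so the exemption is fully phased out
  Base: ¥1,028,500 − ¥0 = ¥1,028,500
  ¥1,028,500 × 25% = ¥257,125

Standard income tax:
  ¥438,000 × 14% = ¥61,320
  ¥82,000 × 24% = ¥19,680
  ¥114,000 × 33% = ¥37,620
  → ¥118,620
  Less research credit ¥65,000 → ¥53,620

¥257,125 > ¥53,620, so the alternative minimum tax is the binding amount.

¥257,125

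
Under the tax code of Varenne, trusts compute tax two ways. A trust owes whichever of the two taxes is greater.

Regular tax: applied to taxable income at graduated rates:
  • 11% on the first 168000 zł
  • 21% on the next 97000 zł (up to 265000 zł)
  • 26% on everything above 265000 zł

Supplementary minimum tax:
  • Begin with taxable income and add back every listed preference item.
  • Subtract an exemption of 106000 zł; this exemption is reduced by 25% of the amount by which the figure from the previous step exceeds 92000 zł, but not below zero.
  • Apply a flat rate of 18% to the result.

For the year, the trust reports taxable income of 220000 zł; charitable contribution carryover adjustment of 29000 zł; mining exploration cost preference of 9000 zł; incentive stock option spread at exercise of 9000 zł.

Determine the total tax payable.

36855 zł

Regular tax:
  168000 zł × 11% = 18480 zł
  52000 zł × 21% = 10920 zł
  → 29400 zł

Supplementary minimum tax:
  Adjusted income: 220000 zł + 29000 zł + 9000 zł + 9000 zł = 267000 zł
  Exemption: 106000 zł − 25% × (267000 zł − 92000 zł) = 106000 zł − 43750 zł = 62250 zł
  Base: 267000 zł − 62250 zł = 204750 zł
  204750 zł × 18% = 36855 zł

36855 zł > 29400 zł, so the supplementary minimum tax is the binding amount.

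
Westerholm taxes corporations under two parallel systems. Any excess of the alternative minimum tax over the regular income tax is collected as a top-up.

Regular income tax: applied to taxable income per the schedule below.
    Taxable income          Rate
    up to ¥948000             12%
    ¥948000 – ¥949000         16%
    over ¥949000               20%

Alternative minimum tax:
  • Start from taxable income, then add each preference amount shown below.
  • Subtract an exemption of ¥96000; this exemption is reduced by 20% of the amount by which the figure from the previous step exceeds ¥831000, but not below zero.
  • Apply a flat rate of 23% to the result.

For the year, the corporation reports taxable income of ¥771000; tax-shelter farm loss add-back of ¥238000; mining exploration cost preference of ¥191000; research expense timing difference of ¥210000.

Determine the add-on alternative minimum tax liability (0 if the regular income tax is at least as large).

¥231780

Regular income tax:
  ¥771000 × 12% = ¥92520

Alternative minimum tax:
  Adjusted income: ¥771000 + ¥238000 + ¥191000 + ¥210000 = ¥1410000
  Exemption: 20% × (¥1410000 − ¥831000) = ¥115800 ≥ ¥96000, so the exemption is fully phased out
  Base: ¥1410000 − ¥0 = ¥1410000
  ¥1410000 × 23% = ¥324300

Excess of alternative minimum tax over regular income tax: ¥324300 − ¥92520 = ¥231780.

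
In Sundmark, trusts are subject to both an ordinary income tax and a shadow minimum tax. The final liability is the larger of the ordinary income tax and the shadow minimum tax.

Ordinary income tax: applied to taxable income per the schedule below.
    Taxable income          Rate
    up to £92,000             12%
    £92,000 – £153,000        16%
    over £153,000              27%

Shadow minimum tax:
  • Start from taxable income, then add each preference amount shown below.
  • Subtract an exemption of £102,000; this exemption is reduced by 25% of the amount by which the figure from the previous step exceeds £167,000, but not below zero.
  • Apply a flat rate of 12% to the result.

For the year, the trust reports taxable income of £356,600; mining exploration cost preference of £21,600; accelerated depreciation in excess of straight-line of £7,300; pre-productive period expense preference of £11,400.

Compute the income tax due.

£75,772

Shadow minimum tax:
  Adjusted income: £356,600 + £21,600 + £7,300 + £11,400 = £396,900
  Exemption: £102,000 − 25% × (£396,900 − £167,000) = £102,000 − £57,475 = £44,525
  Base: £396,900 − £44,525 = £352,375
  £352,375 × 12% = £42,285

Ordinary income tax:
  £92,000 × 12% = £11,040
  £61,000 × 16% = £9,760
  £203,600 × 27% = £54,972
  → £75,772

£75,772 > £42,285, so the ordinary income tax governs.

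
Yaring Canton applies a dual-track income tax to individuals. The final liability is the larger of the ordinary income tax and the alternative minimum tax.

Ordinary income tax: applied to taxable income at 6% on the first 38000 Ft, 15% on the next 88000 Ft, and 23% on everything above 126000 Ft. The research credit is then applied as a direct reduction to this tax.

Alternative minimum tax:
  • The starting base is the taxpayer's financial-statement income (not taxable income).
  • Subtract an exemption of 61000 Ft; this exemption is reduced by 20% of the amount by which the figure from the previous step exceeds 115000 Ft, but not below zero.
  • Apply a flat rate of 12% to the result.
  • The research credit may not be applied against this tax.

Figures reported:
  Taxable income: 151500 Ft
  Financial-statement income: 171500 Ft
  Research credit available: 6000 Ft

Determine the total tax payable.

Alternative minimum tax:
  Base (financial-statement income): 171500 Ft
  Exemption: 61000 Ft − 20% × (171500 Ft − 115000 Ft) = 61000 Ft − 11300 Ft = 49700 Ft
  Base: 171500 Ft − 49700 Ft = 121800 Ft
  121800 Ft × 12% = 14616 Ft

Ordinary income tax:
  38000 Ft × 6% = 2280 Ft
  88000 Ft × 15% = 13200 Ft
  25500 Ft × 23% = 5865 Ft
  → 21345 Ft
  Less research credit 6000 Ft → 15345 Ft

15345 Ft > 14616 Ft, so the ordinary income tax governs.

15345 Ft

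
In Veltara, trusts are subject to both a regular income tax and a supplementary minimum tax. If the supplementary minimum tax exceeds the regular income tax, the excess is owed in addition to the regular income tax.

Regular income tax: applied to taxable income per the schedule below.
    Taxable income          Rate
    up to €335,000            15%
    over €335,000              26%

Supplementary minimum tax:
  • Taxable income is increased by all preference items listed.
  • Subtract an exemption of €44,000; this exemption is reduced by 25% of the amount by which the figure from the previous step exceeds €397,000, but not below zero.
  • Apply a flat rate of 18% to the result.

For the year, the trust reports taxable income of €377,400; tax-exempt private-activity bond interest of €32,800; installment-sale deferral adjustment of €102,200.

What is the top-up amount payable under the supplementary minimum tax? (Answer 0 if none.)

€28,231

Supplementary minimum tax:
  Adjusted income: €377,400 + €32,800 + €102,200 = €512,400
  Exemption: €44,000 − 25% × (€512,400 − €397,000) = €44,000 − €28,850 = €15,150
  Base: €512,400 − €15,150 = €497,250
  €497,250 × 18% = €89,505

Regular income tax:
  €335,000 × 15% = €50,250
  €42,400 × 26% = €11,024
  → €61,274

Excess of supplementary minimum tax over regular income tax: €89,505 − €61,274 = €28,231.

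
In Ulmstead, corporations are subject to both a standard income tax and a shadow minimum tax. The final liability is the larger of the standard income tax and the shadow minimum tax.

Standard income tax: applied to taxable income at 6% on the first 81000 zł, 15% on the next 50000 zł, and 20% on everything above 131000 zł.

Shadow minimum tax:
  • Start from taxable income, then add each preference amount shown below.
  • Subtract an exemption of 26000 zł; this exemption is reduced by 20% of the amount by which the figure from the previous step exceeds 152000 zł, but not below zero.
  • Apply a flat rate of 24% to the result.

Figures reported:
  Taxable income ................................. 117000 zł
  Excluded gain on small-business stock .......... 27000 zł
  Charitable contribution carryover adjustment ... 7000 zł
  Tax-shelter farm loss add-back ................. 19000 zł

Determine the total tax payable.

Shadow minimum tax:
  Adjusted income: 117000 zł + 27000 zł + 7000 zł + 19000 zł = 170000 zł
  Exemption: 26000 zł − 20% × (170000 zł − 152000 zł) = 26000 zł − 3600 zł = 22400 zł
  Base: 170000 zł − 22400 zł = 147600 zł
  147600 zł × 24% = 35424 zł

Standard income tax:
  81000 zł × 6% = 4860 zł
  36000 zł × 15% = 5400 zł
  → 10260 zł

35424 zł > 10260 zł, so the shadow minimum tax is the binding amount.

35424 zł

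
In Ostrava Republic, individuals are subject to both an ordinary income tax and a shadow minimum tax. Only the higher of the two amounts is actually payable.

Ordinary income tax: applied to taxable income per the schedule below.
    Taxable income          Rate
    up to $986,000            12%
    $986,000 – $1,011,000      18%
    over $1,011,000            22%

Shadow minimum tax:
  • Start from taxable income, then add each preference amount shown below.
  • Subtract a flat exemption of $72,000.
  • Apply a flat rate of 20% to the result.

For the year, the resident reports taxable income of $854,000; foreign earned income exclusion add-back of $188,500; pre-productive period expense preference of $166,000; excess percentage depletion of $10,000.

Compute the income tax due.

$229,300

Shadow minimum tax:
  Adjusted income: $854,000 + $188,500 + $166,000 + $10,000 = $1,218,500
  Less exemption $72,000 → base $1,146,500
  $1,146,500 × 20% = $229,300

Ordinary income tax:
  $854,000 × 12% = $102,480

$229,300 > $102,480, so the shadow minimum tax is the binding amount.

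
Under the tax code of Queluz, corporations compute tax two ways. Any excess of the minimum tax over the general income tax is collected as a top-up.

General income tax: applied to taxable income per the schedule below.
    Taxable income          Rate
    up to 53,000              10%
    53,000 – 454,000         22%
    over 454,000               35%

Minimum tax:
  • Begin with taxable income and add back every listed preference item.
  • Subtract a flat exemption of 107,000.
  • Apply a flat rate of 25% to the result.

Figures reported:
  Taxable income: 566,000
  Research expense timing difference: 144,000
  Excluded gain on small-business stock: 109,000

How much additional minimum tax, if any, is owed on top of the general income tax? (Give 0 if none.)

Minimum tax:
  Adjusted income: 566,000 + 144,000 + 109,000 = 819,000
  Less exemption 107,000 → base 712,000
  712,000 × 25% = 178,000

General income tax:
  53,000 × 10% = 5,300
  401,000 × 22% = 88,220
  112,000 × 35% = 39,200
  → 132,720

Excess of minimum tax over general income tax: 178,000 − 132,720 = 45,280.

45,280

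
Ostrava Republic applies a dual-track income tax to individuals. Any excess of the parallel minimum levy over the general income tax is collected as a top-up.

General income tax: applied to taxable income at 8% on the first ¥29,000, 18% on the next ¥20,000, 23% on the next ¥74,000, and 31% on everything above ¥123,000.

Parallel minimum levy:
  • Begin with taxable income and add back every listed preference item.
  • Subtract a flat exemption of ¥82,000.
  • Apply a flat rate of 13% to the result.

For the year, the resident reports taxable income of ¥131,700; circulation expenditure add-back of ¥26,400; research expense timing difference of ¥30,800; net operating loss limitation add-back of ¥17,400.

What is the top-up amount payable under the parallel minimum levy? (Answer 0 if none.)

¥0

General income tax:
  ¥29,000 × 8% = ¥2,320
  ¥20,000 × 18% = ¥3,600
  ¥74,000 × 23% = ¥17,020
  ¥8,700 × 31% = ¥2,697
  → ¥25,637

Parallel minimum levy:
  Adjusted income: ¥131,700 + ¥26,400 + ¥30,800 + ¥17,400 = ¥206,300
  Less exemption ¥82,000 → base ¥124,300
  ¥124,300 × 13% = ¥16,159

¥16,159 ≤ ¥25,637, so no add-on is due.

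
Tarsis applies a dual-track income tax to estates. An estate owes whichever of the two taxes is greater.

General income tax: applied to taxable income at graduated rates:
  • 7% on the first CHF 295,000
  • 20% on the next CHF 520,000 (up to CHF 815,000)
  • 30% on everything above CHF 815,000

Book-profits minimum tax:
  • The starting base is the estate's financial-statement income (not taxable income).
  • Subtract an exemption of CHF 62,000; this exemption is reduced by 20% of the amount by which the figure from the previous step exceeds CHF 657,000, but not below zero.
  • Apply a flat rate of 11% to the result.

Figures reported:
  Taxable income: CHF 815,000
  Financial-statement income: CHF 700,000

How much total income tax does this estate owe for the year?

CHF 124,650

General income tax:
  CHF 295,000 × 7% = CHF 20,650
  CHF 520,000 × 20% = CHF 104,000
  → CHF 124,650

Book-profits minimum tax:
  Base (financial-statement income): CHF 700,000
  Exemption: CHF 62,000 − 20% × (CHF 700,000 − CHF 657,000) = CHF 62,000 − CHF 8,600 = CHF 53,400
  Base: CHF 700,000 − CHF 53,400 = CHF 646,600
  CHF 646,600 × 11% = CHF 71,126

CHF 124,650 > CHF 71,126, so the general income tax governs.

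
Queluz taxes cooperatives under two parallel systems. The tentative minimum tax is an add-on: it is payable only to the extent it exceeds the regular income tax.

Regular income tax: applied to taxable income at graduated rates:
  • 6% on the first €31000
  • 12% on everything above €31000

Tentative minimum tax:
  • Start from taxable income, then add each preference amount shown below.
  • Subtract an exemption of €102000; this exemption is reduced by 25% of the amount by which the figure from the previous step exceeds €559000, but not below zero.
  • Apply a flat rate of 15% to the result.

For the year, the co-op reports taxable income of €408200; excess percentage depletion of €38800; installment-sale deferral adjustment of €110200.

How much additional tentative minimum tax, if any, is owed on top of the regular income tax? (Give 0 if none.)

€21156

Regular income tax:
  €31000 × 6% = €1860
  €377200 × 12% = €45264
  → €47124

Tentative minimum tax:
  Adjusted income: €408200 + €38800 + €110200 = €557200
  Exemption: €557200 ≤ €559000, so full €102000 applies
  Base: €557200 − €102000 = €455200
  €455200 × 15% = €68280

Excess of tentative minimum tax over regular income tax: €68280 − €47124 = €21156.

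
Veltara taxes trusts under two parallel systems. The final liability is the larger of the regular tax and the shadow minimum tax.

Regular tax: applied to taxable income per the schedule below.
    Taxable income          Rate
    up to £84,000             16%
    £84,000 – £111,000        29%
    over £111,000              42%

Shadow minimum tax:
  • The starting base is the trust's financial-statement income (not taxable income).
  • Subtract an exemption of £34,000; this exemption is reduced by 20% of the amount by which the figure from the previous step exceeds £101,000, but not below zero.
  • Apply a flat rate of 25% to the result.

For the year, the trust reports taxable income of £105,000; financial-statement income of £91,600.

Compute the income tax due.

£19,530

Regular tax:
  £84,000 × 16% = £13,440
  £21,000 × 29% = £6,090
  → £19,530

Shadow minimum tax:
  Base (financial-statement income): £91,600
  Exemption: £91,600 ≤ £101,000, so full £34,000 applies
  Base: £91,600 − £34,000 = £57,600
  £57,600 × 25% = £14,400

£19,530 > £14,400, so the regular tax governs.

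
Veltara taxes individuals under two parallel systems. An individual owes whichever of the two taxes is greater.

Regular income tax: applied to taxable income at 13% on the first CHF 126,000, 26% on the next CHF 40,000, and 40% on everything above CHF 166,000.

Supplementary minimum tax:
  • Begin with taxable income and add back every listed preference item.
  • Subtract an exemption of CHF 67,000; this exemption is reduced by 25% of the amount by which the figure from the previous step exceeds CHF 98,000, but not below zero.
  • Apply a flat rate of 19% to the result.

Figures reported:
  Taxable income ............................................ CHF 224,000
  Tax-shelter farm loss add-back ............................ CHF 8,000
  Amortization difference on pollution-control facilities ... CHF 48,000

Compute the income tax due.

CHF 49,980

Regular income tax:
  CHF 126,000 × 13% = CHF 16,380
  CHF 40,000 × 26% = CHF 10,400
  CHF 58,000 × 40% = CHF 23,200
  → CHF 49,980

Supplementary minimum tax:
  Adjusted income: CHF 224,000 + CHF 8,000 + CHF 48,000 = CHF 280,000
  Exemption: CHF 67,000 − 25% × (CHF 280,000 − CHF 98,000) = CHF 67,000 − CHF 45,500 = CHF 21,500
  Base: CHF 280,000 − CHF 21,500 = CHF 258,500
  CHF 258,500 × 19% = CHF 49,115

CHF 49,980 > CHF 49,115, so the regular income tax governs.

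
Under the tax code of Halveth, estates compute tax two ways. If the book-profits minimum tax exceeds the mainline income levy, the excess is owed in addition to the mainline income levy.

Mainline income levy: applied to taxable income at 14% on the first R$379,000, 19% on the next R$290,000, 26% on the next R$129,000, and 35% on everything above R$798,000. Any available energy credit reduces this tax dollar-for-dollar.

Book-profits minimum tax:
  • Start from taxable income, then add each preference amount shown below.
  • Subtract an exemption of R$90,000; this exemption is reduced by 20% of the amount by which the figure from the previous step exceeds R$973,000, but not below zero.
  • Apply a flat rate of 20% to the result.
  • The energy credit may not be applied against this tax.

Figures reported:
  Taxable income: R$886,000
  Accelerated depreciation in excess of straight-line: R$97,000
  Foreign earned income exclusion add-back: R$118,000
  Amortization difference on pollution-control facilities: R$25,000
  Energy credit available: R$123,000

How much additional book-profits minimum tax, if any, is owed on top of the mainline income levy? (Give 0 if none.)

Book-profits minimum tax:
  Adjusted income: R$886,000 + R$97,000 + R$118,000 + R$25,000 = R$1,126,000
  Exemption: R$90,000 − 20% × (R$1,126,000 − R$973,000) = R$90,000 − R$30,600 = R$59,400
  Base: R$1,126,000 − R$59,400 = R$1,066,600
  R$1,066,600 × 20% = R$213,320

Mainline income levy:
  R$379,000 × 14% = R$53,060
  R$290,000 × 19% = R$55,100
  R$129,000 × 26% = R$33,540
  R$88,000 × 35% = R$30,800
  → R$172,500
  Less energy credit R$123,000 → R$49,500

Excess of book-profits minimum tax over mainline income levy: R$213,320 − R$49,500 = R$163,820.

R$163,820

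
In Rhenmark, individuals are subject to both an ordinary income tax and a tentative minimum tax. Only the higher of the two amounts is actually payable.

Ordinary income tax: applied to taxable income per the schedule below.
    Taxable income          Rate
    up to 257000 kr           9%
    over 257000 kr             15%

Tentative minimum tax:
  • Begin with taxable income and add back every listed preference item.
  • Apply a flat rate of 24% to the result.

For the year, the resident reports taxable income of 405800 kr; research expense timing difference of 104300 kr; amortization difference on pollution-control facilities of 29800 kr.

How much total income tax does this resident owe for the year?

129576 kr

Tentative minimum tax:
  Adjusted income: 405800 kr + 104300 kr + 29800 kr = 539900 kr
  539900 kr × 24% = 129576 kr

Ordinary income tax:
  257000 kr × 9% = 23130 kr
  148800 kr × 15% = 22320 kr
  → 45450 kr

129576 kr > 45450 kr, so the tentative minimum tax is the binding amount.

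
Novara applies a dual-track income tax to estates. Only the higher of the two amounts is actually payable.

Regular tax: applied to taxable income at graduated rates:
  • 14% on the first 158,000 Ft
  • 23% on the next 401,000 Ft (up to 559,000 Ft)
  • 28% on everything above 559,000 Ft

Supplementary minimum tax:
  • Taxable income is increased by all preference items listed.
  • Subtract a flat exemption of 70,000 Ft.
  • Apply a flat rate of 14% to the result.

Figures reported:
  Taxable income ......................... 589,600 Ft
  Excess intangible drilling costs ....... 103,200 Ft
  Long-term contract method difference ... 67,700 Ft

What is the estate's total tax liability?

Supplementary minimum tax:
  Adjusted income: 589,600 Ft + 103,200 Ft + 67,700 Ft = 760,500 Ft
  Less exemption 70,000 Ft → base 690,500 Ft
  690,500 Ft × 14% = 96,670 Ft

Regular tax:
  158,000 Ft × 14% = 22,120 Ft
  401,000 Ft × 23% = 92,230 Ft
  30,600 Ft × 28% = 8,568 Ft
  → 122,918 Ft

122,918 Ft > 96,670 Ft, so the regular tax governs.

122,918 Ft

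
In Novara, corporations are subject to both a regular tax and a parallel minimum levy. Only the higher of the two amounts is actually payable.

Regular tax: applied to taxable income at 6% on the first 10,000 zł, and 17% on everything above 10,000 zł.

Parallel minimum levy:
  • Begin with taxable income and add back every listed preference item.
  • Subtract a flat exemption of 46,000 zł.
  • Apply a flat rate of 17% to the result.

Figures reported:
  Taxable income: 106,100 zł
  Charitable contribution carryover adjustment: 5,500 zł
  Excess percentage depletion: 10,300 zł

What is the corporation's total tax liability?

Parallel minimum levy:
  Adjusted income: 106,100 zł + 5,500 zł + 10,300 zł = 121,900 zł
  Less exemption 46,000 zł → base 75,900 zł
  75,900 zł × 17% = 12,903 zł

Regular tax:
  10,000 zł × 6% = 600 zł
  96,100 zł × 17% = 16,337 zł
  → 16,937 zł

16,937 zł > 12,903 zł, so the regular tax governs.

16,937 zł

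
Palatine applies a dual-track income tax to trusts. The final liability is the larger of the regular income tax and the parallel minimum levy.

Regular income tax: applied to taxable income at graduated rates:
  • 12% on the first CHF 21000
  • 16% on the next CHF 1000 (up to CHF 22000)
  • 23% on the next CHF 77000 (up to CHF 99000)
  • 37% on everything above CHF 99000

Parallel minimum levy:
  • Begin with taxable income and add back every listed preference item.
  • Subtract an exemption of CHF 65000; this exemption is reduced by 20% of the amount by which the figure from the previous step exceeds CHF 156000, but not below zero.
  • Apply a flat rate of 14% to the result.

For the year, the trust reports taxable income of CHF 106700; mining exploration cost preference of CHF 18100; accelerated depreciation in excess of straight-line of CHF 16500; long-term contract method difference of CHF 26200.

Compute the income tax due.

Regular income tax:
  CHF 21000 × 12% = CHF 2520
  CHF 1000 × 16% = CHF 160
  CHF 77000 × 23% = CHF 17710
  CHF 7700 × 37% = CHF 2849
  → CHF 23239

Parallel minimum levy:
  Adjusted income: CHF 106700 + CHF 18100 + CHF 16500 + CHF 26200 = CHF 167500
  Exemption: CHF 65000 − 20% × (CHF 167500 − CHF 156000) = CHF 65000 − CHF 2300 = CHF 62700
  Base: CHF 167500 − CHF 62700 = CHF 104800
  CHF 104800 × 14% = CHF 14672

CHF 23239 > CHF 14672, so the regular income tax governs.

CHF 23239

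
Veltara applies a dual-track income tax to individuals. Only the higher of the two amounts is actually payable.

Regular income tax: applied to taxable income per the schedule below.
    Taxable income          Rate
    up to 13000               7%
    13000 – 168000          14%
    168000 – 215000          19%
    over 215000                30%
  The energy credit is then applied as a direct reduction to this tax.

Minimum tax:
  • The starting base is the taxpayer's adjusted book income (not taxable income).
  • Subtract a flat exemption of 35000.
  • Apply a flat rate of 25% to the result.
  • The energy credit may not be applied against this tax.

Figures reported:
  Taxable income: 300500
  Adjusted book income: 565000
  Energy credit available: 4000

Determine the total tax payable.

132500

Regular income tax:
  13000 × 7% = 910
  155000 × 14% = 21700
  47000 × 19% = 8930
  85500 × 30% = 25650
  → 57190
  Less energy credit 4000 → 53190

Minimum tax:
  Base (adjusted book income): 565000
  Less exemption 35000 → base 530000
  530000 × 25% = 132500

132500 > 53190, so the minimum tax is the binding amount.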